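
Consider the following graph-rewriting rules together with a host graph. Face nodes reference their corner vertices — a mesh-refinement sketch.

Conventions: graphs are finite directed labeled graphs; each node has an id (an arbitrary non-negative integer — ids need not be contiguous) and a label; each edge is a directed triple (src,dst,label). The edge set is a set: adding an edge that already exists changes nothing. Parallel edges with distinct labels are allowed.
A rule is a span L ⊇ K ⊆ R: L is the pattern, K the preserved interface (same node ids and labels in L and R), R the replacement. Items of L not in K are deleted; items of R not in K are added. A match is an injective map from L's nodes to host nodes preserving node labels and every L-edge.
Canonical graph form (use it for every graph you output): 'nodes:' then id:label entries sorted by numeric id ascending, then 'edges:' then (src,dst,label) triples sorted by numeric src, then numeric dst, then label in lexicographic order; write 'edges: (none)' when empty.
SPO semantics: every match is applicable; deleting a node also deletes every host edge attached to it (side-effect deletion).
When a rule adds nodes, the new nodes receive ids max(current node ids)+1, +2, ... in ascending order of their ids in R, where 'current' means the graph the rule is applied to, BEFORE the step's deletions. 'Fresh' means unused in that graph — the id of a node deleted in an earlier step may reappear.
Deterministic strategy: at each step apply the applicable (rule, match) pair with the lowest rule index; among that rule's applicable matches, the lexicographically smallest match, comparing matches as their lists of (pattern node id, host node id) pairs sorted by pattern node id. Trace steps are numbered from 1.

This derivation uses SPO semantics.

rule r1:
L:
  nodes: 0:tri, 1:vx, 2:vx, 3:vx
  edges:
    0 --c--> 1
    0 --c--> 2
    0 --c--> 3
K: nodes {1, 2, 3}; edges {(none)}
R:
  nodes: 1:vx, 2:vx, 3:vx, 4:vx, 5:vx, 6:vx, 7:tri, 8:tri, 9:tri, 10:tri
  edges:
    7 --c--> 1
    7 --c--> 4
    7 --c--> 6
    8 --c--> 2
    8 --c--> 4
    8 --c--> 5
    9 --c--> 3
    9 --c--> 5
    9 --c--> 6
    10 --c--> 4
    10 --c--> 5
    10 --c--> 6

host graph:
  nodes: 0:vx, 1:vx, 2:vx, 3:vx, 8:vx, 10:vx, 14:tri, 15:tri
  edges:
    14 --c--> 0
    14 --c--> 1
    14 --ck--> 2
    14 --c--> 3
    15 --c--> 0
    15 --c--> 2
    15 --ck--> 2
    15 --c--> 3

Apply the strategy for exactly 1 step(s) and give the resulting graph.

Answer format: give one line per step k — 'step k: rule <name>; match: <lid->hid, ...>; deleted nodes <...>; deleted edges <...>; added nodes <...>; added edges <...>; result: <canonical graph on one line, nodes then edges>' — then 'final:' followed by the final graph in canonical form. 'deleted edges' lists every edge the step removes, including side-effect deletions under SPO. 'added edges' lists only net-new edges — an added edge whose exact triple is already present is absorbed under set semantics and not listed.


step 1: rule r1; match: 0->14, 1->0, 2->1, 3->3; deleted nodes 14; deleted edges (14,0,c); (14,1,c); (14,2,ck); (14,3,c); added nodes 16, 17, 18, 19, 20, 21, 22; added edges (19,0,c); (19,16,c); (19,18,c); (20,1,c); (20,16,c); (20,17,c); (21,3,c); (21,17,c); (21,18,c); (22,16,c); (22,17,c); (22,18,c); result: nodes: 0:vx, 1:vx, 2:vx, 3:vx, 8:vx, 10:vx, 15:tri, 16:vx, 17:vx, 18:vx, 19:tri, 20:tri, 21:tri, 22:tri edges: (15,0,c); (15,2,c); (15,2,ck); (15,3,c); (19,0,c); (19,16,c); (19,18,c); (20,1,c); (20,16,c); (20,17,c); (21,3,c); (21,17,c); (21,18,c); (22,16,c); (22,17,c); (22,18,c)
final:
nodes: 0:vx, 1:vx, 2:vx, 3:vx, 8:vx, 10:vx, 15:tri, 16:vx, 17:vx, 18:vx, 19:tri, 20:tri, 21:tri, 22:tri
edges: (15,0,c); (15,2,c); (15,2,ck); (15,3,c); (19,0,c); (19,16,c); (19,18,c); (20,1,c); (20,16,c); (20,17,c); (21,3,c); (21,17,c); (21,18,c); (22,16,c); (22,17,c); (22,18,c)


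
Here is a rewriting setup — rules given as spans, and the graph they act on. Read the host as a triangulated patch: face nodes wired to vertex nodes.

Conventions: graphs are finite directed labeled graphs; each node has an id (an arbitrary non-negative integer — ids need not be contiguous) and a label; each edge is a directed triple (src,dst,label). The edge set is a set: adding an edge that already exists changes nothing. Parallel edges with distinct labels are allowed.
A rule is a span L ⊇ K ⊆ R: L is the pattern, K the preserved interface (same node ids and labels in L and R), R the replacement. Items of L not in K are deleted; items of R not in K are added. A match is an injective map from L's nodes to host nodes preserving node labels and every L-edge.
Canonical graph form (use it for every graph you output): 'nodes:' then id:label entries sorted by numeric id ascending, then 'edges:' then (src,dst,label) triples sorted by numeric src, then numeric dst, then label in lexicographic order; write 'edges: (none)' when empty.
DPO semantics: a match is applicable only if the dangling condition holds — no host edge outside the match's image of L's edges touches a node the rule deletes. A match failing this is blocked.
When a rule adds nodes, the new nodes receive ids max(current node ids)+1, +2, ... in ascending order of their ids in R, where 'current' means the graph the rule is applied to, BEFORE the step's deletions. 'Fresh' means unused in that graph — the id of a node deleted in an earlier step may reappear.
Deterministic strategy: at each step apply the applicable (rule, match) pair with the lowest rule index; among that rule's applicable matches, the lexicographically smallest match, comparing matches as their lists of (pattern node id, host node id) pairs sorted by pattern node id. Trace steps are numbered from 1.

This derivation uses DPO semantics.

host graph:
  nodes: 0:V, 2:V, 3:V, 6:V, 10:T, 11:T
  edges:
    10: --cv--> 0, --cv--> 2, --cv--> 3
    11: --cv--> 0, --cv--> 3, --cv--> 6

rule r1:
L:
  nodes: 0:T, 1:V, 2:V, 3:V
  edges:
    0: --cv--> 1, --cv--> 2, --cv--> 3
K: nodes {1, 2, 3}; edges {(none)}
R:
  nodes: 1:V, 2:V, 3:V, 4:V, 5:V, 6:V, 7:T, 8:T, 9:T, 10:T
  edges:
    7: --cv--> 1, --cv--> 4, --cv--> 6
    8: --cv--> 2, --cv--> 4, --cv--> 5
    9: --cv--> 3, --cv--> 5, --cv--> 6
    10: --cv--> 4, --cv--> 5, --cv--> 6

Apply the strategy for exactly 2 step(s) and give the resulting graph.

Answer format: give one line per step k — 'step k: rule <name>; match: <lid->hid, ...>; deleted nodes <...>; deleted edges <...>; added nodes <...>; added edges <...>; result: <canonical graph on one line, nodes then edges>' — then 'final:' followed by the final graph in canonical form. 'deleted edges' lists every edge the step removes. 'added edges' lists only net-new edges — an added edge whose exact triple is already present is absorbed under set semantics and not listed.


step 1: rule r1; match: 0->10, 1->0, 2->2, 3->3; deleted nodes 10; deleted edges (10,0,cv); (10,2,cv); (10,3,cv); added nodes 12, 13, 14, 15, 16, 17, 18; added edges (15,0,cv); (15,12,cv); (15,14,cv); (16,2,cv); (16,12,cv); (16,13,cv); (17,3,cv); (17,13,cv); (17,14,cv); (18,12,cv); (18,13,cv); (18,14,cv); result: nodes: 0:V, 2:V, 3:V, 6:V, 11:T, 12:V, 13:V, 14:V, 15:T, 16:T, 17:T, 18:T edges: (11,0,cv); (11,3,cv); (11,6,cv); (15,0,cv); (15,12,cv); (15,14,cv); (16,2,cv); (16,12,cv); (16,13,cv); (17,3,cv); (17,13,cv); (17,14,cv); (18,12,cv); (18,13,cv); (18,14,cv)
step 2: rule r1; match: 0->11, 1->0, 2->3, 3->6; deleted nodes 11; deleted edges (11,0,cv); (11,3,cv); (11,6,cv); added nodes 19, 20, 21, 22, 23, 24, 25; added edges (22,0,cv); (22,19,cv); (22,21,cv); (23,3,cv); (23,19,cv); (23,20,cv); (24,6,cv); (24,20,cv); (24,21,cv); (25,19,cv); (25,20,cv); (25,21,cv); result: nodes: 0:V, 2:V, 3:V, 6:V, 12:V, 13:V, 14:V, 15:T, 16:T, 17:T, 18:T, 19:V, 20:V, 21:V, 22:T, 23:T, 24:T, 25:T edges: (15,0,cv); (15,12,cv); (15,14,cv); (16,2,cv); (16,12,cv); (16,13,cv); (17,3,cv); (17,13,cv); (17,14,cv); (18,12,cv); (18,13,cv); (18,14,cv); (22,0,cv); (22,19,cv); (22,21,cv); (23,3,cv); (23,19,cv); (23,20,cv); (24,6,cv); (24,20,cv); (24,21,cv); (25,19,cv); (25,20,cv); (25,21,cv)
final:
nodes: 0:V, 2:V, 3:V, 6:V, 12:V, 13:V, 14:V, 15:T, 16:T, 17:T, 18:T, 19:V, 20:V, 21:V, 22:T, 23:T, 24:T, 25:T
edges: (15,0,cv); (15,12,cv); (15,14,cv); (16,2,cv); (16,12,cv); (16,13,cv); (17,3,cv); (17,13,cv); (17,14,cv); (18,12,cv); (18,13,cv); (18,14,cv); (22,0,cv); (22,19,cv); (22,21,cv); (23,3,cv); (23,19,cv); (23,20,cv); (24,6,cv); (24,20,cv); (24,21,cv); (25,19,cv); (25,20,cv); (25,21,cv)


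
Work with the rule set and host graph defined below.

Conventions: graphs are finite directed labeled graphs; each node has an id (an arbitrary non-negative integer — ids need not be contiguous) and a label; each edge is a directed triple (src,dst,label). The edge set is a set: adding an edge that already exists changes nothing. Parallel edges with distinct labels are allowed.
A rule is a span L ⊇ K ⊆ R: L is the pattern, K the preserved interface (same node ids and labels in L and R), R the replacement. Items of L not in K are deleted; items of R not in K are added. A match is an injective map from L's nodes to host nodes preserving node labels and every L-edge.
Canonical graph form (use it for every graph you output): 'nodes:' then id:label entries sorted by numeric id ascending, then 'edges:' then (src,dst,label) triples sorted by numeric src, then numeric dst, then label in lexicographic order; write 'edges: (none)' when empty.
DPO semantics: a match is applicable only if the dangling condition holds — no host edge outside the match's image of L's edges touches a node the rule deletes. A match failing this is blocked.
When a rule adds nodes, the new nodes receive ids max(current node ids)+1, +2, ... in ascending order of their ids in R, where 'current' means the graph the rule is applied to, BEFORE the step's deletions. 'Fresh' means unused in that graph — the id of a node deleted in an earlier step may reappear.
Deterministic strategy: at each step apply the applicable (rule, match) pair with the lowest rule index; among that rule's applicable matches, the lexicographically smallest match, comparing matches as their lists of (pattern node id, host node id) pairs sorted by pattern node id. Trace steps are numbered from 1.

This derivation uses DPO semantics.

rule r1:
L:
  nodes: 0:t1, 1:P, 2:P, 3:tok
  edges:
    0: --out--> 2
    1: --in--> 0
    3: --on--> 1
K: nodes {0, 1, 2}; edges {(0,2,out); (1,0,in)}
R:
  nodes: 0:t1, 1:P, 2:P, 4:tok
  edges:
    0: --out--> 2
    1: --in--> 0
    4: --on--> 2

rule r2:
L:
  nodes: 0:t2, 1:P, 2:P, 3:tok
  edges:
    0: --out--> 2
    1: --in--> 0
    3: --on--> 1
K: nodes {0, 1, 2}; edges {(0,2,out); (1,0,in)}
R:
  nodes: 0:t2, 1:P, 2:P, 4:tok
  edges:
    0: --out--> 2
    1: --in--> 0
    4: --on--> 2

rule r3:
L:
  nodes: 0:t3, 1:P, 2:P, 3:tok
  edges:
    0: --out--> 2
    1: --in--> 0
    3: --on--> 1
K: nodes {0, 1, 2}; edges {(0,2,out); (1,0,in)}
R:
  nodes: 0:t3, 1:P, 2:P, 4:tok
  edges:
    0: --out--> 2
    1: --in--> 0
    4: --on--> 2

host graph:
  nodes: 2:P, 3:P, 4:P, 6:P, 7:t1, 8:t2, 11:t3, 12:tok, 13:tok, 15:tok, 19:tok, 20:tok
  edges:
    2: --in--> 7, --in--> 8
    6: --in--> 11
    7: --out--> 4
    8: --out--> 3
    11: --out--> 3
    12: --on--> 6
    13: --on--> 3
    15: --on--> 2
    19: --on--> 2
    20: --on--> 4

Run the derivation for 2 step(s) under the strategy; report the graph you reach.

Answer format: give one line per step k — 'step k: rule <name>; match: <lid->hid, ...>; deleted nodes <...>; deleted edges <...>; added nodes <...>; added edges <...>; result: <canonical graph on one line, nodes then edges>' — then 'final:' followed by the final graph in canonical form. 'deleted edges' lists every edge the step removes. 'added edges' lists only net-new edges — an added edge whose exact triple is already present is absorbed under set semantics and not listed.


step 1: rule r1; match: 0->7, 1->2, 2->4, 3->15; deleted nodes 15; deleted edges (15,2,on); added nodes 21; added edges (21,4,on); result: nodes: 2:P, 3:P, 4:P, 6:P, 7:t1, 8:t2, 11:t3, 12:tok, 13:tok, 19:tok, 20:tok, 21:tok edges: (2,7,in); (2,8,in); (6,11,in); (7,4,out); (8,3,out); (11,3,out); (12,6,on); (13,3,on); (19,2,on); (20,4,on); (21,4,on)
step 2: rule r1; match: 0->7, 1->2, 2->4, 3->19; deleted nodes 19; deleted edges (19,2,on); added nodes 22; added edges (22,4,on); result: nodes: 2:P, 3:P, 4:P, 6:P, 7:t1, 8:t2, 11:t3, 12:tok, 13:tok, 20:tok, 21:tok, 22:tok edges: (2,7,in); (2,8,in); (6,11,in); (7,4,out); (8,3,out); (11,3,out); (12,6,on); (13,3,on); (20,4,on); (21,4,on); (22,4,on)
final:
nodes: 2:P, 3:P, 4:P, 6:P, 7:t1, 8:t2, 11:t3, 12:tok, 13:tok, 20:tok, 21:tok, 22:tok
edges: (2,7,in); (2,8,in); (6,11,in); (7,4,out); (8,3,out); (11,3,out); (12,6,on); (13,3,on); (20,4,on); (21,4,on); (22,4,on)


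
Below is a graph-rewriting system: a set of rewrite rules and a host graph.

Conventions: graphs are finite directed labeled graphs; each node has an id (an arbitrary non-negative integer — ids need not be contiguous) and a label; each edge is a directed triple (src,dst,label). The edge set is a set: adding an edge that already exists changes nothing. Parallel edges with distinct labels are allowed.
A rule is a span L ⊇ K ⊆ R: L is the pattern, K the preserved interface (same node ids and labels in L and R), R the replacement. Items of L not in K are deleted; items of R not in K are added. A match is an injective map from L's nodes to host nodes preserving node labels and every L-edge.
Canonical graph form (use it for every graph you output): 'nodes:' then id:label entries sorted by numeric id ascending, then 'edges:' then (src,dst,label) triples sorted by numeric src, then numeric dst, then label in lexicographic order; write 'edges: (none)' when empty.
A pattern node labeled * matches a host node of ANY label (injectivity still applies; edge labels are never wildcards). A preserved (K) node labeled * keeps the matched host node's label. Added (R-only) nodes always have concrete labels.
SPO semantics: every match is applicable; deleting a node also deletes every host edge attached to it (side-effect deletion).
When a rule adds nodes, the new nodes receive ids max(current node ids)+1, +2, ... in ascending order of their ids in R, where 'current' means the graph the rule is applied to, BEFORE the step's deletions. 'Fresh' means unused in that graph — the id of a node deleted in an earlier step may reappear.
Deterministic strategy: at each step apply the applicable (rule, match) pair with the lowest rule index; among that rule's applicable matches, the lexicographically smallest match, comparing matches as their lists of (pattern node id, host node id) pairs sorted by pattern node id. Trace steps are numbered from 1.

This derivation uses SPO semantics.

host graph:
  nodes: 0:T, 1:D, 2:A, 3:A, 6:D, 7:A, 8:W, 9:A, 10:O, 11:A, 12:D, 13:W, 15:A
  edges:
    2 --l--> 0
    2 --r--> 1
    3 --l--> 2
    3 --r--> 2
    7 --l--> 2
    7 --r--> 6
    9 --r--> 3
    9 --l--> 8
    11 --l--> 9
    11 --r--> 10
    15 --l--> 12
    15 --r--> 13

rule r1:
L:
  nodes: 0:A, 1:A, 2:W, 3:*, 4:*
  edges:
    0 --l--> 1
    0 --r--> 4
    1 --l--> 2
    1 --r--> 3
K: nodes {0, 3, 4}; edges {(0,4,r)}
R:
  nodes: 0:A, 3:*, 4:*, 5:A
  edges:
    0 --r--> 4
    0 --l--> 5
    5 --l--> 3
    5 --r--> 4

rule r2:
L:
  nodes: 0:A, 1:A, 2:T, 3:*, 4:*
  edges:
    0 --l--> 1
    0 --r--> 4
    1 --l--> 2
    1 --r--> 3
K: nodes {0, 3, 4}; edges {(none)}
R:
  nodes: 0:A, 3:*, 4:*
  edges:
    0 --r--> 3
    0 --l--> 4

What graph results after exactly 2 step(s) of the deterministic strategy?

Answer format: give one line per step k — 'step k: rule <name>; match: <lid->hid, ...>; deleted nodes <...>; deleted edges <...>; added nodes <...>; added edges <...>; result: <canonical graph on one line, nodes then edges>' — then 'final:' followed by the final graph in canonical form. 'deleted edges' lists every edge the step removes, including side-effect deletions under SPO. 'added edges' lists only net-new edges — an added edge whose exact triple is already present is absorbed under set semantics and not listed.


step 1: rule r1; match: 0->11, 1->9, 2->8, 3->3, 4->10; deleted nodes 8, 9; deleted edges (9,3,r); (9,8,l); (11,9,l); added nodes 16; added edges (11,16,l); (16,3,l); (16,10,r); result: nodes: 0:T, 1:D, 2:A, 3:A, 6:D, 7:A, 10:O, 11:A, 12:D, 13:W, 15:A, 16:A edges: (2,0,l); (2,1,r); (3,2,l); (3,2,r); (7,2,l); (7,6,r); (11,10,r); (11,16,l); (15,12,l); (15,13,r); (16,3,l); (16,10,r)
step 2: rule r2; match: 0->7, 1->2, 2->0, 3->1, 4->6; deleted nodes 0, 2; deleted edges (2,0,l); (2,1,r); (3,2,l); (3,2,r); (7,2,l); (7,6,r); added nodes (none); added edges (7,1,r); (7,6,l); result: nodes: 1:D, 3:A, 6:D, 7:A, 10:O, 11:A, 12:D, 13:W, 15:A, 16:A edges: (7,1,r); (7,6,l); (11,10,r); (11,16,l); (15,12,l); (15,13,r); (16,3,l); (16,10,r)
final:
nodes: 1:D, 3:A, 6:D, 7:A, 10:O, 11:A, 12:D, 13:W, 15:A, 16:A
edges: (7,1,r); (7,6,l); (11,10,r); (11,16,l); (15,12,l); (15,13,r); (16,3,l); (16,10,r)


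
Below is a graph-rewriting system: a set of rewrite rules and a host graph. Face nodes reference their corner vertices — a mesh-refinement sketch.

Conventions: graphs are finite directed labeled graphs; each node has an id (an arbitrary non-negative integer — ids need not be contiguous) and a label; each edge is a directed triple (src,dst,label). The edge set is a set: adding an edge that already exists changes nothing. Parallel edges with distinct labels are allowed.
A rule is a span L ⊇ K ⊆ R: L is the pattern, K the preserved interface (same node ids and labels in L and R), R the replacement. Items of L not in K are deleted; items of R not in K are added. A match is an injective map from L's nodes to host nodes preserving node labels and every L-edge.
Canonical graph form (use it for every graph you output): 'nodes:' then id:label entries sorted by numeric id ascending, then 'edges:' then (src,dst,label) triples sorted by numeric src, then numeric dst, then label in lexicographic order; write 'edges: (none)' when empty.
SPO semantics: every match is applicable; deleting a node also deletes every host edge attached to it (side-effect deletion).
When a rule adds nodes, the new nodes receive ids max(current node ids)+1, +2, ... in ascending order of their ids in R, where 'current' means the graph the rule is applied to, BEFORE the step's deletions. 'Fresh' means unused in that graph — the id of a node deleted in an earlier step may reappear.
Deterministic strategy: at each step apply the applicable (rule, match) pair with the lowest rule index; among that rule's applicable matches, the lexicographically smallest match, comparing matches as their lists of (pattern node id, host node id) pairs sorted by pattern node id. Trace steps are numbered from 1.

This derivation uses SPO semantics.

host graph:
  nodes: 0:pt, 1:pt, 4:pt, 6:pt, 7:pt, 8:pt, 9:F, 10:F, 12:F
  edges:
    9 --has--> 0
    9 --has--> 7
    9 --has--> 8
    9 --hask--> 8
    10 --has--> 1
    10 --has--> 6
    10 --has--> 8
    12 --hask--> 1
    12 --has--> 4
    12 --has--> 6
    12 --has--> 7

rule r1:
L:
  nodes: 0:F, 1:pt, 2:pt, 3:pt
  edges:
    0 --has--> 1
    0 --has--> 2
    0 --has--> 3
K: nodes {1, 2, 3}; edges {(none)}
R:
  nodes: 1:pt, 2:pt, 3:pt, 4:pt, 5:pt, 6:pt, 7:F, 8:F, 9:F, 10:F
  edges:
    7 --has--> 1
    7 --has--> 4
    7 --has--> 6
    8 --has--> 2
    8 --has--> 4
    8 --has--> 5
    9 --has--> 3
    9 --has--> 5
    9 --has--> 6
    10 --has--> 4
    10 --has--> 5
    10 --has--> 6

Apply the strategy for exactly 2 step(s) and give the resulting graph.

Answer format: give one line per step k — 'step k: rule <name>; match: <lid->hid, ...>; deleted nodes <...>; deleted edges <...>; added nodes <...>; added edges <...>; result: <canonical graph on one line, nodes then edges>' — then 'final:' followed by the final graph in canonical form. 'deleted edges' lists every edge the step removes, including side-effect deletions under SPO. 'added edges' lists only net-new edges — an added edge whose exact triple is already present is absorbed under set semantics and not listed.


step 1: rule r1; match: 0->9, 1->0, 2->7, 3->8; deleted nodes 9; deleted edges (9,0,has); (9,7,has); (9,8,has); (9,8,hask); added nodes 13, 14, 15, 16, 17, 18, 19; added edges (16,0,has); (16,13,has); (16,15,has); (17,7,has); (17,13,has); (17,14,has); (18,8,has); (18,14,has); (18,15,has); (19,13,has); (19,14,has); (19,15,has); result: nodes: 0:pt, 1:pt, 4:pt, 6:pt, 7:pt, 8:pt, 10:F, 12:F, 13:pt, 14:pt, 15:pt, 16:F, 17:F, 18:F, 19:F edges: (10,1,has); (10,6,has); (10,8,has); (12,1,hask); (12,4,has); (12,6,has); (12,7,has); (16,0,has); (16,13,has); (16,15,has); (17,7,has); (17,13,has); (17,14,has); (18,8,has); (18,14,has); (18,15,has); (19,13,has); (19,14,has); (19,15,has)
step 2: rule r1; match: 0->10, 1->1, 2->6, 3->8; deleted nodes 10; deleted edges (10,1,has); (10,6,has); (10,8,has); added nodes 20, 21, 22, 23, 24, 25, 26; added edges (23,1,has); (23,20,has); (23,22,has); (24,6,has); (24,20,has); (24,21,has); (25,8,has); (25,21,has); (25,22,has); (26,20,has); (26,21,has); (26,22,has); result: nodes: 0:pt, 1:pt, 4:pt, 6:pt, 7:pt, 8:pt, 12:F, 13:pt, 14:pt, 15:pt, 16:F, 17:F, 18:F, 19:F, 20:pt, 21:pt, 22:pt, 23:F, 24:F, 25:F, 26:F edges: (12,1,hask); (12,4,has); (12,6,has); (12,7,has); (16,0,has); (16,13,has); (16,15,has); (17,7,has); (17,13,has); (17,14,has); (18,8,has); (18,14,has); (18,15,has); (19,13,has); (19,14,has); (19,15,has); (23,1,has); (23,20,has); (23,22,has); (24,6,has); (24,20,has); (24,21,has); (25,8,has); (25,21,has); (25,22,has); (26,20,has); (26,21,has); (26,22,has)
final:
nodes: 0:pt, 1:pt, 4:pt, 6:pt, 7:pt, 8:pt, 12:F, 13:pt, 14:pt, 15:pt, 16:F, 17:F, 18:F, 19:F, 20:pt, 21:pt, 22:pt, 23:F, 24:F, 25:F, 26:F
edges: (12,1,hask); (12,4,has); (12,6,has); (12,7,has); (16,0,has); (16,13,has); (16,15,has); (17,7,has); (17,13,has); (17,14,has); (18,8,has); (18,14,has); (18,15,has); (19,13,has); (19,14,has); (19,15,has); (23,1,has); (23,20,has); (23,22,has); (24,6,has); (24,20,has); (24,21,has); (25,8,has); (25,21,has); (25,22,has); (26,20,has); (26,21,has); (26,22,has)


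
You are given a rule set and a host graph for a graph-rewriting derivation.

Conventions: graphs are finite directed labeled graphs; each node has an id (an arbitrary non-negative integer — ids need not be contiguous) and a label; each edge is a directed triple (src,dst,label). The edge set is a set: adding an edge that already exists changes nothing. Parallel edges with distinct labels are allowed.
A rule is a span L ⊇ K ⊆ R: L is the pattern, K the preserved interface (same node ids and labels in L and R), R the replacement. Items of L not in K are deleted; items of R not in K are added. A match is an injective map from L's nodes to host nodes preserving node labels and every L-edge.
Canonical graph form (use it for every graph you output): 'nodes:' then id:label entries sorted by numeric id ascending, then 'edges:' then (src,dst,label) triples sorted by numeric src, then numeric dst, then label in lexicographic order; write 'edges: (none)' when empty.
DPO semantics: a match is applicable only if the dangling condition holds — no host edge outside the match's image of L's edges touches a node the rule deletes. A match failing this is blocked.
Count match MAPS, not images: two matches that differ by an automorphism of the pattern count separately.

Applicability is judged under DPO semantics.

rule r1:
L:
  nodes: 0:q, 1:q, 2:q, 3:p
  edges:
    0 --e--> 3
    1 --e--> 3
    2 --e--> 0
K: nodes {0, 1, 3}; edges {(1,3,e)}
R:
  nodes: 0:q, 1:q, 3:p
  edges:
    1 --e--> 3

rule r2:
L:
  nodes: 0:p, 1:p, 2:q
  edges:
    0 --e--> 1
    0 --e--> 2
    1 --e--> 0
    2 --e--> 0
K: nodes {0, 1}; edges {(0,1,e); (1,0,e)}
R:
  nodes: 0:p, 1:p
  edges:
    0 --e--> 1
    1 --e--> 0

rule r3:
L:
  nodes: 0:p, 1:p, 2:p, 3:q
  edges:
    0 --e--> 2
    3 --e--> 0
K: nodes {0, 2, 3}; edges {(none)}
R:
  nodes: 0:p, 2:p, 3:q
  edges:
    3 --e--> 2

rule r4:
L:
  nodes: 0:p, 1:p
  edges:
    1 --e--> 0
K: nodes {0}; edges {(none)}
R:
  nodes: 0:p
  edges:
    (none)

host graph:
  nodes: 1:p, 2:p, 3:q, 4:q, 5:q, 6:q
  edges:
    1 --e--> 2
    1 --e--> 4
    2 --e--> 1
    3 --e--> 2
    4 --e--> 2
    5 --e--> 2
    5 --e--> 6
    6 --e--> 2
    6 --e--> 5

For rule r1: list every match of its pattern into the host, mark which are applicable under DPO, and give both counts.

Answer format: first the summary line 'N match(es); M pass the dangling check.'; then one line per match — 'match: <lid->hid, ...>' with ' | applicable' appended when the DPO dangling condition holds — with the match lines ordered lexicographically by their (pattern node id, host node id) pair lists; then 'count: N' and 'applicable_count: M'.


4 match(es); 0 pass the dangling check.
match: 0->5, 1->3, 2->6, 3->2
match: 0->5, 1->4, 2->6, 3->2
match: 0->6, 1->3, 2->5, 3->2
match: 0->6, 1->4, 2->5, 3->2
count: 4
applicable_count: 0


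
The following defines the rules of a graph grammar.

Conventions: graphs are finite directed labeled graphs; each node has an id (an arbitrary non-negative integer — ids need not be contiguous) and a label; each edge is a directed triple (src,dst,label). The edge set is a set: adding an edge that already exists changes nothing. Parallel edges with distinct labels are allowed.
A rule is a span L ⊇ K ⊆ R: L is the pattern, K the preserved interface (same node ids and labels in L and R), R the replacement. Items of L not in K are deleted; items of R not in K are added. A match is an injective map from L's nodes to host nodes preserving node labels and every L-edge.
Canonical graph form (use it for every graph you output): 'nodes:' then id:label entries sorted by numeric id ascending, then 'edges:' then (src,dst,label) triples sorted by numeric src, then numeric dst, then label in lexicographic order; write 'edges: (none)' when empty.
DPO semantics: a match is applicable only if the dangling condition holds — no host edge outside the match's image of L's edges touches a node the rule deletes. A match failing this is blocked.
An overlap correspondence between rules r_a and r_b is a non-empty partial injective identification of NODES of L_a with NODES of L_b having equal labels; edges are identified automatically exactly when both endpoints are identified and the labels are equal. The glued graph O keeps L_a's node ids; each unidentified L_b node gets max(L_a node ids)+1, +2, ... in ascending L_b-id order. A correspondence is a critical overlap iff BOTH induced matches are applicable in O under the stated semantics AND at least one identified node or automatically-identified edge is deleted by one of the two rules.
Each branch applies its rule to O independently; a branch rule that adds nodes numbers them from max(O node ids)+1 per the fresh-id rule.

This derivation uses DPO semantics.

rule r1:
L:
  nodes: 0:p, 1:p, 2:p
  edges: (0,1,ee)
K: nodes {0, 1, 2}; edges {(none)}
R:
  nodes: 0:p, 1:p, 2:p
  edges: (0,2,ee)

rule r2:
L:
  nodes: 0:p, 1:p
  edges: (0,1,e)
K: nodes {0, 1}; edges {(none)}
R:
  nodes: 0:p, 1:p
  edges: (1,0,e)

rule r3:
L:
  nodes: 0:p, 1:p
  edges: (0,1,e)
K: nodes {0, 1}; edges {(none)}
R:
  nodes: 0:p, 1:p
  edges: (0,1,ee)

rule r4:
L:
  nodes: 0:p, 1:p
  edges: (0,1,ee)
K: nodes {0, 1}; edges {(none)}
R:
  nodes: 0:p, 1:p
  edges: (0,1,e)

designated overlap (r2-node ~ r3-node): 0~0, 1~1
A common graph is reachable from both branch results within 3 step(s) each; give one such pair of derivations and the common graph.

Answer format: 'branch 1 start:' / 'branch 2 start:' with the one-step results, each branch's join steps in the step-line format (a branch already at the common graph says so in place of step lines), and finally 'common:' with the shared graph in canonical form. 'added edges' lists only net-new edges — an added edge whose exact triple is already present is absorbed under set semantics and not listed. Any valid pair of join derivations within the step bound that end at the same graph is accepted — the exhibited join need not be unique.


branch 1 start:
nodes: 0:p, 1:p
edges: (1,0,e)
branch 2 start:
nodes: 0:p, 1:p
edges: (0,1,ee)
branch 1 step 1: rule r2; match: 0->1, 1->0; deleted nodes (none); deleted edges (1,0,e); added nodes (none); added edges (0,1,e); result: nodes: 0:p, 1:p edges: (0,1,e)
branch 2 step 1: rule r4; match: 0->0, 1->1; deleted nodes (none); deleted edges (0,1,ee); added nodes (none); added edges (0,1,e); result: nodes: 0:p, 1:p edges: (0,1,e)
common:
nodes: 0:p, 1:p
edges: (0,1,e)


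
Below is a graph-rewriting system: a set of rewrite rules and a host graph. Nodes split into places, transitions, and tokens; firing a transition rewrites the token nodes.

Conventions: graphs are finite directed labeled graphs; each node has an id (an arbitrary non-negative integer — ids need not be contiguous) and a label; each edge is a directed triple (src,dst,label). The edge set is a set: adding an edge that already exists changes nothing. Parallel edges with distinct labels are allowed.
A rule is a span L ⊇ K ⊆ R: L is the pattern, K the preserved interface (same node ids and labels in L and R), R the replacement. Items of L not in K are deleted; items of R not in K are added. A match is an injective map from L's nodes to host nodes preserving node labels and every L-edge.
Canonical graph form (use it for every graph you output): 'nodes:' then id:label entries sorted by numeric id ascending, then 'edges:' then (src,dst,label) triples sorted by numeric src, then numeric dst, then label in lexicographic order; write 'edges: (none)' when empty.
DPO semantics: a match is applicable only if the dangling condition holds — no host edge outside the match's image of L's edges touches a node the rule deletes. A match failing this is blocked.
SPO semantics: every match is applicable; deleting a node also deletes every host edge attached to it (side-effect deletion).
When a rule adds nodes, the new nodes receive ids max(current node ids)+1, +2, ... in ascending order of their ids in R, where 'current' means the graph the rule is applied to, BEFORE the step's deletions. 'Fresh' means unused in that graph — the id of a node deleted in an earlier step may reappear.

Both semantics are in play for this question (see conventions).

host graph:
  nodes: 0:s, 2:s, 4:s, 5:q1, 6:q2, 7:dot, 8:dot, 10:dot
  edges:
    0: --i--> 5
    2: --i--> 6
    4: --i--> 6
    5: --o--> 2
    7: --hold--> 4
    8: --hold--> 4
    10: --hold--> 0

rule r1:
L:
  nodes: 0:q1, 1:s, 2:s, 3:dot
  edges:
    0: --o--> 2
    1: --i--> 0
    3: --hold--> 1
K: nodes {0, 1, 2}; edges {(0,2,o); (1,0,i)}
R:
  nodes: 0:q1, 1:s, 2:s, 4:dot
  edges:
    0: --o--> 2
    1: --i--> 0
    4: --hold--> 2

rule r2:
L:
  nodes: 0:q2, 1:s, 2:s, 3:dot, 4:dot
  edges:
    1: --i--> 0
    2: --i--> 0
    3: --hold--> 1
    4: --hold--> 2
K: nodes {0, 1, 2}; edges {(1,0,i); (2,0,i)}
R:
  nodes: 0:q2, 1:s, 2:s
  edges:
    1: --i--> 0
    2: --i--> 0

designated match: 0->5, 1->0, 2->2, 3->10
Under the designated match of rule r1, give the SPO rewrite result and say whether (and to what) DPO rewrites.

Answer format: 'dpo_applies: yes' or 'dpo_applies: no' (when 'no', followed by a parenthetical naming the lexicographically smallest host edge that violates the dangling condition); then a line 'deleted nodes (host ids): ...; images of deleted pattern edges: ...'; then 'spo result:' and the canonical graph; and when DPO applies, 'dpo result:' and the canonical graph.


dpo_applies: yes
deleted nodes (host ids): 10; images of deleted pattern edges: (10,0,hold)
spo result:
nodes: 0:s, 2:s, 4:s, 5:q1, 6:q2, 7:dot, 8:dot, 11:dot
edges: (0,5,i); (2,6,i); (4,6,i); (5,2,o); (7,4,hold); (8,4,hold); (11,2,hold)
dpo result:
nodes: 0:s, 2:s, 4:s, 5:q1, 6:q2, 7:dot, 8:dot, 11:dot
edges: (0,5,i); (2,6,i); (4,6,i); (5,2,o); (7,4,hold); (8,4,hold); (11,2,hold)


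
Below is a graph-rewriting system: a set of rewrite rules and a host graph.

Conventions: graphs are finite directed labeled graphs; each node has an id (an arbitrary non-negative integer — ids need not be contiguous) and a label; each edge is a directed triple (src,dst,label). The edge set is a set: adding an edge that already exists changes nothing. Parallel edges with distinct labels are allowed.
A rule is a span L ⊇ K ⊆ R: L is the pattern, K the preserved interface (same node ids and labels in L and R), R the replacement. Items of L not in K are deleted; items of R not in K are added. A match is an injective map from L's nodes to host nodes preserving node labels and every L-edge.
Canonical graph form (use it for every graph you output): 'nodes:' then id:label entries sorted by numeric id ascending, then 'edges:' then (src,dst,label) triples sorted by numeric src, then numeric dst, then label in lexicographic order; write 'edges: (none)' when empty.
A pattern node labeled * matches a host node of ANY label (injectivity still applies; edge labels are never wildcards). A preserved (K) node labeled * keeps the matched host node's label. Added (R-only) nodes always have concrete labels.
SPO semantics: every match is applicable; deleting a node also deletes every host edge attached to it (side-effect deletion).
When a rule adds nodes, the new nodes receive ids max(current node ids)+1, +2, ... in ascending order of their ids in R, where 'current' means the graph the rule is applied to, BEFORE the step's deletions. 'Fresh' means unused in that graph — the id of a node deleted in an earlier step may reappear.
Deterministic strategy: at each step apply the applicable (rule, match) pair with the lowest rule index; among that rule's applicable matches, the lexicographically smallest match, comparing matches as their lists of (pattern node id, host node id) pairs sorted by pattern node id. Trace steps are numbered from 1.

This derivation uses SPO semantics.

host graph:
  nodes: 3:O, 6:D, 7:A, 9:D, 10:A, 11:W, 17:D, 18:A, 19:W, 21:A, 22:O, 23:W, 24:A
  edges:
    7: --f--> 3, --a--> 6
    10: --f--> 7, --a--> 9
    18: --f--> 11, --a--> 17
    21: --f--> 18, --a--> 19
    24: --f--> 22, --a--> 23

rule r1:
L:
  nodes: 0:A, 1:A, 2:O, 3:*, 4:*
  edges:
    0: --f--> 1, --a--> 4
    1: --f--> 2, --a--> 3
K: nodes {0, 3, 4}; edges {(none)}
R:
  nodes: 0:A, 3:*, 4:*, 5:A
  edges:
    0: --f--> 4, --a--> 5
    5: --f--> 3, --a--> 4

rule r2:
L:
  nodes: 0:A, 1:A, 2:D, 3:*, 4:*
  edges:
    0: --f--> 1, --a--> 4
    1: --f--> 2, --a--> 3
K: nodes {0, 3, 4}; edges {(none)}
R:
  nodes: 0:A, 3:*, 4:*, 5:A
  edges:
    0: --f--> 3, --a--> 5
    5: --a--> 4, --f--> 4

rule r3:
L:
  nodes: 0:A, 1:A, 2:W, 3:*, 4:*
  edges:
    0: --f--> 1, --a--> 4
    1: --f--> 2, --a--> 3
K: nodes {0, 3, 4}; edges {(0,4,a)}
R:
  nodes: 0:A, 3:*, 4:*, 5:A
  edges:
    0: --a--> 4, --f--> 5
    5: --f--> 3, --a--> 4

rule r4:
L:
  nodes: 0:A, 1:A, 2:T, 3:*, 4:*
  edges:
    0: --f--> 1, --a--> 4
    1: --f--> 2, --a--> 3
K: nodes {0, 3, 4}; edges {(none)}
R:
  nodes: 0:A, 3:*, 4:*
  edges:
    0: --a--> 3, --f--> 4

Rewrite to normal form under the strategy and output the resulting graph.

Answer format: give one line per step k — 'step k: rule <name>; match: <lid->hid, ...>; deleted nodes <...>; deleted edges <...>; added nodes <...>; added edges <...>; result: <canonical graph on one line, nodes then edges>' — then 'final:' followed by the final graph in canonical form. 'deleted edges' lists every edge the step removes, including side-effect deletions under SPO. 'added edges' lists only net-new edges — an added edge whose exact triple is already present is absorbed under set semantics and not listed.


step 1: rule r1; match: 0->10, 1->7, 2->3, 3->6, 4->9; deleted nodes 3, 7; deleted edges (7,3,f); (7,6,a); (10,7,f); (10,9,a); added nodes 25; added edges (10,9,f); (10,25,a); (25,6,f); (25,9,a); result: nodes: 6:D, 9:D, 10:A, 11:W, 17:D, 18:A, 19:W, 21:A, 22:O, 23:W, 24:A, 25:A edges: (10,9,f); (10,25,a); (18,11,f); (18,17,a); (21,18,f); (21,19,a); (24,22,f); (24,23,a); (25,6,f); (25,9,a)
step 2: rule r3; match: 0->21, 1->18, 2->11, 3->17, 4->19; deleted nodes 11, 18; deleted edges (18,11,f); (18,17,a); (21,18,f); added nodes 26; added edges (21,26,f); (26,17,f); (26,19,a); result: nodes: 6:D, 9:D, 10:A, 17:D, 19:W, 21:A, 22:O, 23:W, 24:A, 25:A, 26:A edges: (10,9,f); (10,25,a); (21,19,a); (21,26,f); (24,22,f); (24,23,a); (25,6,f); (25,9,a); (26,17,f); (26,19,a)
final:
nodes: 6:D, 9:D, 10:A, 17:D, 19:W, 21:A, 22:O, 23:W, 24:A, 25:A, 26:A
edges: (10,9,f); (10,25,a); (21,19,a); (21,26,f); (24,22,f); (24,23,a); (25,6,f); (25,9,a); (26,17,f); (26,19,a)


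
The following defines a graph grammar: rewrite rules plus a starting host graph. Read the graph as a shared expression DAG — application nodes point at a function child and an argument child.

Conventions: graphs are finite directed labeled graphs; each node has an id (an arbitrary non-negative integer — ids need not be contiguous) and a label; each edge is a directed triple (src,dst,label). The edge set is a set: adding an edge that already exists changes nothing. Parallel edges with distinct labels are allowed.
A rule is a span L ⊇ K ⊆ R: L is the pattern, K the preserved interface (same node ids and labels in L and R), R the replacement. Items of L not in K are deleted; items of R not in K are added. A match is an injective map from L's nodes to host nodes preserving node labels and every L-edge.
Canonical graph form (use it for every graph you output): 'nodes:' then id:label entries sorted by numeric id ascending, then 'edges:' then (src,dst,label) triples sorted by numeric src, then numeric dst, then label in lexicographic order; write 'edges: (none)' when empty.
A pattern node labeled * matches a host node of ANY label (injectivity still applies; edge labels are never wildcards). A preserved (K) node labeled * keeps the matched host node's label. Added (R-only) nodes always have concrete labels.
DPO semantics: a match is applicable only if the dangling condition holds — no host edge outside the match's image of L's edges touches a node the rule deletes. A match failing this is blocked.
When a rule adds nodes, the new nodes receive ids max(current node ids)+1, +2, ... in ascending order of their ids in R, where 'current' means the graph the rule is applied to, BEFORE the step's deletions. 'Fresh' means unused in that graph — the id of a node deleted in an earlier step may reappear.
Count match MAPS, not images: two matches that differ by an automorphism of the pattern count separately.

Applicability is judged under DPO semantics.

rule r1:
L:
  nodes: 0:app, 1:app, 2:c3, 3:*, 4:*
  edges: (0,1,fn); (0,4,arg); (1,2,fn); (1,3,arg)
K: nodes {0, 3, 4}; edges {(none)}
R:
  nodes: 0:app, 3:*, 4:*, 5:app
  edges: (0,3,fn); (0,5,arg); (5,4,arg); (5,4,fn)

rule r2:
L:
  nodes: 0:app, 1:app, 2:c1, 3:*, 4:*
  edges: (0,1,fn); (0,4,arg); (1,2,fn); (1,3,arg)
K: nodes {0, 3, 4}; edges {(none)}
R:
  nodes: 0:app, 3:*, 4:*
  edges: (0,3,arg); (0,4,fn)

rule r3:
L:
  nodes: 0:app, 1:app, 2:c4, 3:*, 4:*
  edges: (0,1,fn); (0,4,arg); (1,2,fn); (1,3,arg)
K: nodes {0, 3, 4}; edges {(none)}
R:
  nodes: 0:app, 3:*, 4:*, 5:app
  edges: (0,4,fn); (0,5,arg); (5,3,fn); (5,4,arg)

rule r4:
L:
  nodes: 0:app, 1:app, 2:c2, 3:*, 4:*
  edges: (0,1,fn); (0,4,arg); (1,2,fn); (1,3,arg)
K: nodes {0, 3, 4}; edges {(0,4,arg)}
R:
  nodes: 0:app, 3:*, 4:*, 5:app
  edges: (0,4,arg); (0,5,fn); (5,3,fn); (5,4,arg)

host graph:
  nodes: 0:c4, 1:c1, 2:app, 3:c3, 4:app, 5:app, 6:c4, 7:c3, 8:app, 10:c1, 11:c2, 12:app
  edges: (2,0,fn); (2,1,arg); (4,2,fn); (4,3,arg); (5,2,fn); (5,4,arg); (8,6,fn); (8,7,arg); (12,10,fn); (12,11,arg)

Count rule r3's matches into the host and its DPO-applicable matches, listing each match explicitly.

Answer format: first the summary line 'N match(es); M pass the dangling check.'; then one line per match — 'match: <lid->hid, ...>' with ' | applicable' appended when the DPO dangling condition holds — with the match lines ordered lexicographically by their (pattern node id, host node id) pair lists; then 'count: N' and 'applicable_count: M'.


2 match(es); 0 pass the dangling check.
match: 0->4, 1->2, 2->0, 3->1, 4->3
match: 0->5, 1->2, 2->0, 3->1, 4->4
count: 2
applicable_count: 0


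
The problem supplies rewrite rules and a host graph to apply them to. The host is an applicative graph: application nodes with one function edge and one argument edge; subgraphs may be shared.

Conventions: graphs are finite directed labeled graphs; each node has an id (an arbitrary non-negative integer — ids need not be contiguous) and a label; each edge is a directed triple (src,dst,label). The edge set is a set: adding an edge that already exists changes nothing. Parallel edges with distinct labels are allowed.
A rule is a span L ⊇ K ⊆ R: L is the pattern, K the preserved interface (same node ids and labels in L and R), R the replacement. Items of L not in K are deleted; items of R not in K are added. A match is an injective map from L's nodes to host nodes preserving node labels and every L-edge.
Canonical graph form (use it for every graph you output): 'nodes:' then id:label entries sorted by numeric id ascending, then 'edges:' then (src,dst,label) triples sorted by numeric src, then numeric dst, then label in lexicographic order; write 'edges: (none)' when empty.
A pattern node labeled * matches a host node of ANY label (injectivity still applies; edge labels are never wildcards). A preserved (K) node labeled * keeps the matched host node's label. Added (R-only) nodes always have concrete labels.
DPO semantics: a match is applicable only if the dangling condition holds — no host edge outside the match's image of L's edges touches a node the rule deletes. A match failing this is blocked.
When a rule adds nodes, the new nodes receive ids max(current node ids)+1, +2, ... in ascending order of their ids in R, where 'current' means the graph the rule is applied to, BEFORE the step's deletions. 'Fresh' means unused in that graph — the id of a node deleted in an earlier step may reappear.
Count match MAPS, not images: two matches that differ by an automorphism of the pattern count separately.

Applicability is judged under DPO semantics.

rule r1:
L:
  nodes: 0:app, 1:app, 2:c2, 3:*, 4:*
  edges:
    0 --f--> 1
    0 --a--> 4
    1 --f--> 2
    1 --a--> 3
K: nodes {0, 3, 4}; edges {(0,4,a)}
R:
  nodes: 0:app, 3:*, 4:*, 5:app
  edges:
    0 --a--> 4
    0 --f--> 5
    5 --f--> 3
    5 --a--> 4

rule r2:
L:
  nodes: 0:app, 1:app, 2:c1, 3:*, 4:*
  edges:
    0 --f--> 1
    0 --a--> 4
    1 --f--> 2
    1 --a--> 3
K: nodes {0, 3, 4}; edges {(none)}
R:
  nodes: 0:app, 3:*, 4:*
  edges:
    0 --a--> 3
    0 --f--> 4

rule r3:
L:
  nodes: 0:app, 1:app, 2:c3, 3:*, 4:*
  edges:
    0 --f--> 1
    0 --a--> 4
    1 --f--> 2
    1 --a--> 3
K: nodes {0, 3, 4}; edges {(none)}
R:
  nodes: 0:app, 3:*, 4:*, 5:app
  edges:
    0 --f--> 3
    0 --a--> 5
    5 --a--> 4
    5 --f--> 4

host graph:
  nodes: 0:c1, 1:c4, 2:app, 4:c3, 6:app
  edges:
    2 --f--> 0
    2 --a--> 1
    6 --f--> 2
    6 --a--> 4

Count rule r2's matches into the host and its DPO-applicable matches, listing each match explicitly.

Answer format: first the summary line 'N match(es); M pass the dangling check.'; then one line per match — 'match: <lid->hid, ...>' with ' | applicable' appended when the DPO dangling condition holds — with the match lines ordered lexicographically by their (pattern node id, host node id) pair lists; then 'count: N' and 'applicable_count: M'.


1 match(es); 1 pass the dangling check.
match: 0->6, 1->2, 2->0, 3->1, 4->4 | applicable
count: 1
applicable_count: 1
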